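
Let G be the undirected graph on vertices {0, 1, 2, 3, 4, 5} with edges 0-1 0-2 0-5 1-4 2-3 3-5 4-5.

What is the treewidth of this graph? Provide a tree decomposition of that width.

Treewidth 2.
Bags: B1 = {0, 1, 4}  B2 = {0, 4, 5}  B3 = {0, 2, 5}  B4 = {2, 3, 5}
Tree: B1–B2, B2–B3, B3–B4

The largest bag has 3 vertices, giving width 2; this decomposition certifies tw(G) ≤ 2. For the lower bound, G contains the cycle 1–4–5–0–1, so G is not a forest; only forests have treewidth ≤ 1, hence tw(G) ≥ 2. Combining the bounds, tw(G) = 2.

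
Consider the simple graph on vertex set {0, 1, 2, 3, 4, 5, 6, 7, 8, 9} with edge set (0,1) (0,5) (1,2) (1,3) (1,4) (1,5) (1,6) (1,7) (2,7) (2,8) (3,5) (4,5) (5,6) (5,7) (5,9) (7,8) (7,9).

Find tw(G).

2

A width-2 tree decomposition is:
Bags: B1 = {1, 5, 7}  B2 = {1, 5, 6}  B3 = {1, 2, 7}  B4 = {1, 4, 5}  B5 = {5, 7, 9}  B6 = {2, 7, 8}  B7 = {0, 1, 5}  B8 = {1, 3, 5}
Tree: B1–B2, B1–B3, B2–B4, B1–B5, B3–B6, B1–B7, B2–B8
The largest bag has 3 vertices, giving width 2; this decomposition certifies tw(G) ≤ 2. Conversely, {2, 7, 8} is a clique of size 3, and the vertices of any clique must share a bag in every tree decomposition; so some bag has ≥ 3 vertices and tw(G) ≥ 2. Hence tw(G) = 2 exactly.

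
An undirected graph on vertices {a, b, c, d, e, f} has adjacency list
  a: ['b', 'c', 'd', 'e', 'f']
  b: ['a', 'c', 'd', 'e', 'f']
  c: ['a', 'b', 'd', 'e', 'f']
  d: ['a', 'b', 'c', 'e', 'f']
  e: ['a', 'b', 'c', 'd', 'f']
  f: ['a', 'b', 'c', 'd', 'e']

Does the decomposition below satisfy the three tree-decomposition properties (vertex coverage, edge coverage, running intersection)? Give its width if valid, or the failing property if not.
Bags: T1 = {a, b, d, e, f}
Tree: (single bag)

A tree decomposition must satisfy three properties: every vertex lies in some bag; for every edge, both endpoints lie together in some bag; and for every vertex, the bags containing it form a connected subtree. Here vertex c appears in no bag, so the decomposition is invalid.

No — vertex c appears in no bag.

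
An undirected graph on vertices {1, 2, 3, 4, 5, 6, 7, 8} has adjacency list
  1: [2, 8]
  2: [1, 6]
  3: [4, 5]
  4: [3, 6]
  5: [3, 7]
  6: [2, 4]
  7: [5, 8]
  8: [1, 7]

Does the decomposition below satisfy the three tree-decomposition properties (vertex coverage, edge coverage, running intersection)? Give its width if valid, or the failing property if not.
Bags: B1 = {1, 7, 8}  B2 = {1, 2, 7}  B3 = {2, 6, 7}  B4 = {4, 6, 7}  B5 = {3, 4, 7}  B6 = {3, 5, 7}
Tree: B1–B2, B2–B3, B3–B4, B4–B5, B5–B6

Vertex coverage: the bags together contain {1, 2, 3, 4, 5, 6, 7, 8}, the full vertex set. Edge coverage: each edge of G has both endpoints in at least one bag. Running intersection: for every vertex, the bags containing it form a connected subtree. All three properties hold, so this is a valid tree decomposition of width max|bag| − 1 = 2, and hence tw(G) ≤ 2.

Yes; width 2.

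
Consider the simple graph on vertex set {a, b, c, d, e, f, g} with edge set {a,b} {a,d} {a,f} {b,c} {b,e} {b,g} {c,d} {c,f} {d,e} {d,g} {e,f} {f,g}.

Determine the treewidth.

A width-3 tree decomposition is:
Bags: B1 = {a, b, d, f}  B2 = {b, d, f, g}  B3 = {b, d, e, f}  B4 = {b, c, d, f}
Tree: B1–B2, B2–B3, B3–B4
Every bag has size at most 4, so the width is 4 − 1 = 3 and tw(G) ≤ 3. For the lower bound: the 4 vertex sets {a,f}, {d,g}, {b}, {e} are disjoint, each induces a connected subgraph, and every pair is joined by at least one edge of G. Contracting each set to a single vertex therefore yields K_{4} as a minor, and since treewidth is minor-monotone, tw(G) ≥ tw(K_{4}) = 3. Therefore the treewidth is 3.

3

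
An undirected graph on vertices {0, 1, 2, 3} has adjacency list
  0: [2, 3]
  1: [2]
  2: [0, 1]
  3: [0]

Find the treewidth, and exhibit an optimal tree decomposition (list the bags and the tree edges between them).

Every bag has size at most 2, so the width is 2 − 1 = 1 and tw(G) ≤ 1. Since G has at least one edge (e.g. 3–0), it is not an edgeless graph, so tw(G) ≥ 1. The upper and lower bounds meet at 1, so that is the treewidth.

Treewidth 1.
One optimal decomposition is:
Bags: B1 = {0, 3}  B2 = {0, 2}  B3 = {1, 2}
Tree: B1–B2, B2–B3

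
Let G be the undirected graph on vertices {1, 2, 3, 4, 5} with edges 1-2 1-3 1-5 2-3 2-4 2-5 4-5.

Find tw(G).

A width-2 tree decomposition is:
Bags: B1 = {1, 2, 3}  B2 = {1, 2, 5}  B3 = {2, 4, 5}
Tree: B1–B2, B2–B3
Every bag has size at most 3, so the width is 3 − 1 = 2 and tw(G) ≤ 2. Conversely, {1, 2, 3} is a clique of size 3, and the vertices of any clique must share a bag in every tree decomposition; so some bag has ≥ 3 vertices and tw(G) ≥ 2. Therefore the treewidth is 2.

2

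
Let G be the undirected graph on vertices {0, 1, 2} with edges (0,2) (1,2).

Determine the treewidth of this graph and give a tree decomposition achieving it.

Treewidth 1.
One optimal decomposition is:
Bags: B1 = {0, 2}  B2 = {1, 2}
Tree: B1–B2

Each bag holds 2 vertices, so the decomposition has width 1, which upper-bounds the treewidth. Any graph with an edge has treewidth ≥ 1, and G has the edge 2–0. Combining the bounds, tw(G) = 1.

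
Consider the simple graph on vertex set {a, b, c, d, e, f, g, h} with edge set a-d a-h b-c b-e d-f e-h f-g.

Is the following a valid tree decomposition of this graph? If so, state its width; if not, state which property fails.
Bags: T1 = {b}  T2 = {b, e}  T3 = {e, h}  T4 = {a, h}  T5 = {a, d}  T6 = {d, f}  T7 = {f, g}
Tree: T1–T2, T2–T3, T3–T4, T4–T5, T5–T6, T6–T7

A tree decomposition must satisfy three properties: every vertex lies in some bag; for every edge, both endpoints lie together in some bag; and for every vertex, the bags containing it form a connected subtree. Here vertex c appears in no bag, so the decomposition is invalid.

No — vertex c appears in no bag.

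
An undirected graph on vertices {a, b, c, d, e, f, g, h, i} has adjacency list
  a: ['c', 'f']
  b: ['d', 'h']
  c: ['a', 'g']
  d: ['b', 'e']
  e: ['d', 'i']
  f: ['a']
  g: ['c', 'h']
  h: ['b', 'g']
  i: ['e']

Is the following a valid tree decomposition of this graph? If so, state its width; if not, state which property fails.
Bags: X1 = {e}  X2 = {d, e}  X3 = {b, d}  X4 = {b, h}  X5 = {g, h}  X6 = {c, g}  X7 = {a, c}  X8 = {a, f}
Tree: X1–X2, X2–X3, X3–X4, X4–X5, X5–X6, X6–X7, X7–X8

A tree decomposition must satisfy three properties: every vertex lies in some bag; for every edge, both endpoints lie together in some bag; and for every vertex, the bags containing it form a connected subtree. Here vertex i appears in no bag, so the decomposition is invalid.

No — vertex i appears in no bag.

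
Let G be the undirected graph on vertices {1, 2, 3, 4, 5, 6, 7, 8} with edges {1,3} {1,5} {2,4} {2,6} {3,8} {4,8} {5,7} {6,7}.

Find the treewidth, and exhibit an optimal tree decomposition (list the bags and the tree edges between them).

Each bag holds 3 vertices, so the decomposition has width 2, which upper-bounds the treewidth. Since 3–1–5–7–6–2–4–8–3 is a cycle in G, G is not acyclic. Forests are exactly the graphs of treewidth ≤ 1, so tw(G) ≥ 2. The upper and lower bounds meet at 2, so that is the treewidth.

Treewidth 2.
Bags: B1 = {1, 3, 5}  B2 = {3, 5, 7}  B3 = {3, 6, 7}  B4 = {2, 3, 6}  B5 = {2, 3, 4}  B6 = {3, 4, 8}
Tree: B1–B2, B2–B3, B3–B4, B4–B5, B5–B6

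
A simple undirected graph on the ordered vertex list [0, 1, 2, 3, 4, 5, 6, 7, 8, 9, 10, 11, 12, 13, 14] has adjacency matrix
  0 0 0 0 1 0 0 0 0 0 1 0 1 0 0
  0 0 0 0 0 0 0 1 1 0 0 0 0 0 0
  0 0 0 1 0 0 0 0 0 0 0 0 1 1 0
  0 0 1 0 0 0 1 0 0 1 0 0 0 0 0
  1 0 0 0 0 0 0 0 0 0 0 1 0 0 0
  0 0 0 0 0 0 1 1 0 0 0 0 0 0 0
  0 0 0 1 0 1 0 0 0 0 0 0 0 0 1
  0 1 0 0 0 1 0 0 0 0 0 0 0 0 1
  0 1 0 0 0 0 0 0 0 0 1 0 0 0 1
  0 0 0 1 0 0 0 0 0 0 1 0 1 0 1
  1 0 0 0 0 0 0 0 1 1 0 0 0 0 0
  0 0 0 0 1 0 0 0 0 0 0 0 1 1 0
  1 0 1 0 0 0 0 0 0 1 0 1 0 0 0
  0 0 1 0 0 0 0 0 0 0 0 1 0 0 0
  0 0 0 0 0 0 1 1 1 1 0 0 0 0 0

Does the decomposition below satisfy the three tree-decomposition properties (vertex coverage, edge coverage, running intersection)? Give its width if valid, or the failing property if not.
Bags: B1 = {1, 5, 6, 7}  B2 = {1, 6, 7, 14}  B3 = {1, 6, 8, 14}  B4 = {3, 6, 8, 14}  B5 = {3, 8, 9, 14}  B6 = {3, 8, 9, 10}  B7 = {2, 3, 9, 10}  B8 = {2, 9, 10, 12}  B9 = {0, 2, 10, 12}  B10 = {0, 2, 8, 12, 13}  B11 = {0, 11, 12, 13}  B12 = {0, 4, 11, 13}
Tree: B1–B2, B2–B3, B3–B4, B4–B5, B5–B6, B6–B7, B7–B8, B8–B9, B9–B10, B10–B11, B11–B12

No — bags containing vertex 8 are not connected in the tree.

A tree decomposition must satisfy three properties: every vertex lies in some bag; for every edge, both endpoints lie together in some bag; and for every vertex, the bags containing it form a connected subtree. Here bags containing vertex 8 are not connected in the tree, so the decomposition is invalid.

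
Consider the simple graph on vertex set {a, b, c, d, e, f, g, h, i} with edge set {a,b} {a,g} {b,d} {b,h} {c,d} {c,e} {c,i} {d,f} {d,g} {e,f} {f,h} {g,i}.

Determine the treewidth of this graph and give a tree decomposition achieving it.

Every bag has size at most 4, so the width is 4 − 1 = 3 and tw(G) ≤ 3. For the lower bound: the 4 vertex sets {a,b,h}, {f}, {d}, {c,e,g,i} are disjoint, each induces a connected subgraph, and every pair is joined by at least one edge of G. Contracting each set to a single vertex therefore yields K_{4} as a minor, and since treewidth is minor-monotone, tw(G) ≥ tw(K_{4}) = 3. Therefore the treewidth is 3.

Treewidth 3.
Bags: B1 = {a, b, f, h}  B2 = {a, b, d, f}  B3 = {a, d, f, g}  B4 = {d, e, f, g}  B5 = {c, d, e, g}  B6 = {c, e, g, i}
Tree: B1–B2, B2–B3, B3–B4, B4–B5, B5–B6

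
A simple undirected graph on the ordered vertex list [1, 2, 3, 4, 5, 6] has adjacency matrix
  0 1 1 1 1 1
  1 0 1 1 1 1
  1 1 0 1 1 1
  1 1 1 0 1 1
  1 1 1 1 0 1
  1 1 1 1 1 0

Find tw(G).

A width-5 tree decomposition is:
Bags: B1 = {1, 2, 3, 4, 5, 6}
Tree: (single bag)
With just one bag of size 6, the width is 6 − 1 = 5, so tw(G) ≤ 5. On the other hand G contains the 6-clique {1, 2, 3, 4, 5, 6}. A clique must lie in a single bag of any decomposition, so no decomposition can have width below 5. Combining the bounds, tw(G) = 5.

5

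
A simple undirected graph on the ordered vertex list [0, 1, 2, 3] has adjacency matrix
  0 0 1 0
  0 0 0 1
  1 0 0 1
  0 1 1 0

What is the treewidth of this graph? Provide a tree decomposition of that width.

The largest bag has 2 vertices, giving width 1; this decomposition certifies tw(G) ≤ 1. Any graph with an edge has treewidth ≥ 1, and G has the edge 3–2. Hence tw(G) = 1 exactly.

Treewidth 1.
One optimal decomposition is:
Bags: B1 = {2, 3}  B2 = {1, 3}  B3 = {0, 2}
Tree: B1–B2, B1–B3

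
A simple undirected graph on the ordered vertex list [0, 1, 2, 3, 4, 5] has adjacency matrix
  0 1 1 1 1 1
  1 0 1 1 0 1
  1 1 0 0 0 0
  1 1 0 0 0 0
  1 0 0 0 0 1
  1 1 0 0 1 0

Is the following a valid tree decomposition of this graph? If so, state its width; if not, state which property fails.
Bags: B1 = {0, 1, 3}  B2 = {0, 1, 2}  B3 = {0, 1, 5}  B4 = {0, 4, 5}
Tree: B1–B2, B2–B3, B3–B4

Every vertex of G appears in some bag (union = {0, 1, 2, 3, 4, 5}); every edge is covered by a bag; and for each vertex v the set of bags containing v is connected in the bag tree. The decomposition is therefore valid. The largest bag has 3 vertices, so the width is 2.

Yes; width 2.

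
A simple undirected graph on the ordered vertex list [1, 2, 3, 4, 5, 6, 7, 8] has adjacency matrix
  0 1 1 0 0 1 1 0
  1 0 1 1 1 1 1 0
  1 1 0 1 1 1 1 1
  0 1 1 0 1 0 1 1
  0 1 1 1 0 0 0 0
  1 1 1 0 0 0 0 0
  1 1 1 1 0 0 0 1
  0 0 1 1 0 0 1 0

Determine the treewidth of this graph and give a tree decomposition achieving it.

Treewidth 3.
Bags: B1 = {2, 3, 4, 7}  B2 = {2, 3, 4, 5}  B3 = {1, 2, 3, 7}  B4 = {1, 2, 3, 6}  B5 = {3, 4, 7, 8}
Tree: B1–B2, B1–B3, B3–B4, B1–B5

Every bag has size at most 4, so the width is 4 − 1 = 3 and tw(G) ≤ 3. For the lower bound, the 4 vertices {3, 4, 7, 8} are pairwise adjacent, and any tree decomposition puts a clique entirely inside one bag — forcing width ≥ 3. Hence tw(G) = 3 exactly.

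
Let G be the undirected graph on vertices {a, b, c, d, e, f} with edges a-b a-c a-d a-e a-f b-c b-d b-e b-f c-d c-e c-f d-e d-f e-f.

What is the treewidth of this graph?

A width-5 tree decomposition is:
Bags: B1 = {a, b, c, d, e, f}
Tree: (single bag)
A single bag containing all 6 vertices is trivially a valid decomposition of width 5. On the other hand G contains the 6-clique {a, b, c, d, e, f}. A clique must lie in a single bag of any decomposition, so no decomposition can have width below 5. Hence tw(G) = 5 exactly.

5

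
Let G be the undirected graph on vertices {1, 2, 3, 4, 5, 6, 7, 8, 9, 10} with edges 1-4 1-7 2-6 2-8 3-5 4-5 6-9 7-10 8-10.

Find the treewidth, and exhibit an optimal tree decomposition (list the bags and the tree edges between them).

Every bag has size at most 2, so the width is 2 − 1 = 1 and tw(G) ≤ 1. Since G has at least one edge (e.g. 3–5), it is not an edgeless graph, so tw(G) ≥ 1. The upper and lower bounds meet at 1, so that is the treewidth.

Treewidth 1.
One such decomposition:
Bags: B1 = {3, 5}  B2 = {4, 5}  B3 = {1, 4}  B4 = {1, 7}  B5 = {7, 10}  B6 = {8, 10}  B7 = {2, 8}  B8 = {2, 6}  B9 = {6, 9}
Tree: B1–B2, B2–B3, B3–B4, B4–B5, B5–B6, B6–B7, B7–B8, B8–B9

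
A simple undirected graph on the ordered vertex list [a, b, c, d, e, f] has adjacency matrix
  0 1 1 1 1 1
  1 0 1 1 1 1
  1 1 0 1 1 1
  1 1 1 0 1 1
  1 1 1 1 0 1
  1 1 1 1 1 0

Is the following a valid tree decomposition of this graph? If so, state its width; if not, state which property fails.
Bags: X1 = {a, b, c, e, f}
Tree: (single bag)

No — vertex d appears in no bag.

A tree decomposition must satisfy three properties: every vertex lies in some bag; for every edge, both endpoints lie together in some bag; and for every vertex, the bags containing it form a connected subtree. Here vertex d appears in no bag, so the decomposition is invalid.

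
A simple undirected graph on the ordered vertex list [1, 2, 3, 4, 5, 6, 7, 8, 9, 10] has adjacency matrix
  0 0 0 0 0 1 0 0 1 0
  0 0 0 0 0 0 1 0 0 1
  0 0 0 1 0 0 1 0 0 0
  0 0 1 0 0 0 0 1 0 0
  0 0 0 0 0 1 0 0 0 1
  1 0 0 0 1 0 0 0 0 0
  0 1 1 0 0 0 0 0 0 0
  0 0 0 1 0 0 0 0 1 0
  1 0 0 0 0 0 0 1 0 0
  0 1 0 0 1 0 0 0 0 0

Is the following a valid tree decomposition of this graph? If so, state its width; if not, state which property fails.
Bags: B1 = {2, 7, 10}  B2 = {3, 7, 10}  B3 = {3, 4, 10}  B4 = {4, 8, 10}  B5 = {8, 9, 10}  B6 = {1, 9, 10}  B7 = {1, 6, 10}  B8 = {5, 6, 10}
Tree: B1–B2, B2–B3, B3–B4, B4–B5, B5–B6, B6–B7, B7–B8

Every vertex of G appears in some bag (union = {1, 2, 3, 4, 5, 6, 7, 8, 9, 10}); every edge is covered by a bag; and for each vertex v the set of bags containing v is connected in the bag tree. The decomposition is therefore valid. The largest bag has 3 vertices, so the width is 2.

Yes; width 2.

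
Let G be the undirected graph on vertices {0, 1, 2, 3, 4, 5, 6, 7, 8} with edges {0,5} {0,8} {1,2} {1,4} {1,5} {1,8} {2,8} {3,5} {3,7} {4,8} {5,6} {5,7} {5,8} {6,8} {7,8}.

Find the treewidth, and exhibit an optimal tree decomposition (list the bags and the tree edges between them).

The largest bag has 3 vertices, giving width 2; this decomposition certifies tw(G) ≤ 2. For the lower bound, the 3 vertices {1, 2, 8} are pairwise adjacent, and any tree decomposition puts a clique entirely inside one bag — forcing width ≥ 2. Hence tw(G) = 2 exactly.

Treewidth 2.
Bags: B1 = {1, 5, 8}  B2 = {1, 4, 8}  B3 = {5, 6, 8}  B4 = {1, 2, 8}  B5 = {5, 7, 8}  B6 = {3, 5, 7}  B7 = {0, 5, 8}
Tree: B1–B2, B1–B3, B2–B4, B3–B5, B5–B6, B5–B7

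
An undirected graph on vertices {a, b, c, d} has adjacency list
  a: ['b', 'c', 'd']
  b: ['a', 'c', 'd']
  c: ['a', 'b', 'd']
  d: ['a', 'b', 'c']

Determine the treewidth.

3

A width-3 tree decomposition is:
Bags: B1 = {a, b, c, d}
Tree: (single bag)
A single bag containing all 4 vertices is trivially a valid decomposition of width 3. Conversely, {a, b, c, d} is a clique of size 4, and the vertices of any clique must share a bag in every tree decomposition; so some bag has ≥ 4 vertices and tw(G) ≥ 3. Combining the bounds, tw(G) = 3.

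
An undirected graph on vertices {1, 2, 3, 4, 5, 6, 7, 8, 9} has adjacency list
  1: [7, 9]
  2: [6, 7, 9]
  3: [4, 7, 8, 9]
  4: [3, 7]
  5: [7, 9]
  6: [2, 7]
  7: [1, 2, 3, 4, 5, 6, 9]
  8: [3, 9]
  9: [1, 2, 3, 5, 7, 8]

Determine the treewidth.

2

A width-2 tree decomposition is:
Bags: B1 = {5, 7, 9}  B2 = {2, 7, 9}  B3 = {1, 7, 9}  B4 = {3, 7, 9}  B5 = {2, 6, 7}  B6 = {3, 8, 9}  B7 = {3, 4, 7}
Tree: B1–B2, B2–B3, B1–B4, B2–B5, B4–B6, B4–B7
Each bag holds 3 vertices, so the decomposition has width 2, which upper-bounds the treewidth. For the lower bound, the 3 vertices {3, 8, 9} are pairwise adjacent, and any tree decomposition puts a clique entirely inside one bag — forcing width ≥ 2. Combining the bounds, tw(G) = 2.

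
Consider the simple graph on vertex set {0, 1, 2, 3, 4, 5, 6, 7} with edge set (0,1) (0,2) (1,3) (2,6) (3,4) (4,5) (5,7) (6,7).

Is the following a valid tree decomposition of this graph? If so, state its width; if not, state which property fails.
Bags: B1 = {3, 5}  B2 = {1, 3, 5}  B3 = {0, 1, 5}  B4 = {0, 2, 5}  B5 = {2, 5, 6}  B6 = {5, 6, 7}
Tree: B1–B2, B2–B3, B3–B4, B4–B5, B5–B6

No — vertex 4 appears in no bag.

A tree decomposition must satisfy three properties: every vertex lies in some bag; for every edge, both endpoints lie together in some bag; and for every vertex, the bags containing it form a connected subtree. Here vertex 4 appears in no bag, so the decomposition is invalid.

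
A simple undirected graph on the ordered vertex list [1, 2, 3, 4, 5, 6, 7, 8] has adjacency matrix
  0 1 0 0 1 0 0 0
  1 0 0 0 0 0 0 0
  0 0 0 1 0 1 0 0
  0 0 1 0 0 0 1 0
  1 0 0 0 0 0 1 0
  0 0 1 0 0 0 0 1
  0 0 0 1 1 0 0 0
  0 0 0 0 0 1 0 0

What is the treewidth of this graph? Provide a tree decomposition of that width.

Each bag holds 2 vertices, so the decomposition has width 1, which upper-bounds the treewidth. G has an edge, so its treewidth is at least 1. Therefore the treewidth is 1.

Treewidth 1.
One such decomposition:
Bags: B1 = {1, 2}  B2 = {1, 5}  B3 = {5, 7}  B4 = {4, 7}  B5 = {3, 4}  B6 = {3, 6}  B7 = {6, 8}
Tree: B1–B2, B2–B3, B3–B4, B4–B5, B5–B6, B6–B7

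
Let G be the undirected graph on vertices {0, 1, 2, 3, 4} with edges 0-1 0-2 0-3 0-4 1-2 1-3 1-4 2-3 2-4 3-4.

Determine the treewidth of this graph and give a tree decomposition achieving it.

A single bag containing all 5 vertices is trivially a valid decomposition of width 4. For the lower bound, the 5 vertices {0, 1, 2, 3, 4} are pairwise adjacent, and any tree decomposition puts a clique entirely inside one bag — forcing width ≥ 4. The upper and lower bounds meet at 4, so that is the treewidth.

Treewidth 4.
One optimal decomposition is:
Bags: B1 = {0, 1, 2, 3, 4}
Tree: (single bag)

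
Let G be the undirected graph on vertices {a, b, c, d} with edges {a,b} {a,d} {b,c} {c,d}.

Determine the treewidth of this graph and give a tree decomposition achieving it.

Each bag holds 3 vertices, so the decomposition has width 2, which upper-bounds the treewidth. For the lower bound, G contains the cycle c–b–a–d–c, so G is not a forest; only forests have treewidth ≤ 1, hence tw(G) ≥ 2. Therefore the treewidth is 2.

Treewidth 2.
One optimal decomposition is:
Bags: B1 = {a, b, c}  B2 = {a, c, d}
Tree: B1–B2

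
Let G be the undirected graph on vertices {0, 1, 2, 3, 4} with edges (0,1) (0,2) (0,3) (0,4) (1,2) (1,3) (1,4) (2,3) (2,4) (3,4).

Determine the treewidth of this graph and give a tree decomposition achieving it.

Treewidth 4.
One such decomposition:
Bags: B1 = {0, 1, 2, 3, 4}
Tree: (single bag)

A single bag containing all 5 vertices is trivially a valid decomposition of width 4. On the other hand G contains the 5-clique {0, 1, 2, 3, 4}. A clique must lie in a single bag of any decomposition, so no decomposition can have width below 4. The upper and lower bounds meet at 4, so that is the treewidth.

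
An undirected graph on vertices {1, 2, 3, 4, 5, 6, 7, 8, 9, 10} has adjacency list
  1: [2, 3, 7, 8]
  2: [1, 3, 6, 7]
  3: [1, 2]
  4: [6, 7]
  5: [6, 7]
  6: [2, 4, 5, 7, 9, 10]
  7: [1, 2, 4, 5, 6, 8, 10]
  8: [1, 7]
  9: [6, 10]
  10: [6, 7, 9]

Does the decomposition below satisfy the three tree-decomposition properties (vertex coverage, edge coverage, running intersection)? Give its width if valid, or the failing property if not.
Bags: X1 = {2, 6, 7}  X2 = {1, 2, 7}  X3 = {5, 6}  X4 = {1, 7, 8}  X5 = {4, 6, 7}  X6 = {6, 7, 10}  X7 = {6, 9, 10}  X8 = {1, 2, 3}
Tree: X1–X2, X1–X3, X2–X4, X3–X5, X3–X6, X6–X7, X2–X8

No — edge (7,5) lies in no bag.

A tree decomposition must satisfy three properties: every vertex lies in some bag; for every edge, both endpoints lie together in some bag; and for every vertex, the bags containing it form a connected subtree. Here edge (7,5) lies in no bag, so the decomposition is invalid.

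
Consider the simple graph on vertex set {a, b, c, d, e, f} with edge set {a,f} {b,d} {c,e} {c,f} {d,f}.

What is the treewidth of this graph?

1

A width-1 tree decomposition is:
Bags: B1 = {c, e}  B2 = {c, f}  B3 = {a, f}  B4 = {d, f}  B5 = {b, d}
Tree: B1–B2, B2–B3, B2–B4, B4–B5
The largest bag has 2 vertices, giving width 1; this decomposition certifies tw(G) ≤ 1. G has an edge, so its treewidth is at least 1. Combining the bounds, tw(G) = 1.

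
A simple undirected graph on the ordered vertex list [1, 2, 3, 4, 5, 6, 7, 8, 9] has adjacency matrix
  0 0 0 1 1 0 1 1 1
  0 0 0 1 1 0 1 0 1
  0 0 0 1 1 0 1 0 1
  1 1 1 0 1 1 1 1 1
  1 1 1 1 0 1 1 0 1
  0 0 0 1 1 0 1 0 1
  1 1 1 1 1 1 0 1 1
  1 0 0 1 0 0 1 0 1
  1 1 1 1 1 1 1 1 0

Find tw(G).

4

A width-4 tree decomposition is:
Bags: B1 = {1, 4, 5, 7, 9}  B2 = {4, 5, 6, 7, 9}  B3 = {2, 4, 5, 7, 9}  B4 = {3, 4, 5, 7, 9}  B5 = {1, 4, 7, 8, 9}
Tree: B1–B2, B1–B3, B1–B4, B1–B5
The largest bag has 5 vertices, giving width 4; this decomposition certifies tw(G) ≤ 4. On the other hand G contains the 5-clique {1, 4, 7, 8, 9}. A clique must lie in a single bag of any decomposition, so no decomposition can have width below 4. Therefore the treewidth is 4.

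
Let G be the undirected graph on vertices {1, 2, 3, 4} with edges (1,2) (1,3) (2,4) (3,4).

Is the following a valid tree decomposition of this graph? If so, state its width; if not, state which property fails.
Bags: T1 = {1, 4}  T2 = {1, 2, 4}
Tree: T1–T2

A tree decomposition must satisfy three properties: every vertex lies in some bag; for every edge, both endpoints lie together in some bag; and for every vertex, the bags containing it form a connected subtree. Here vertex 3 appears in no bag, so the decomposition is invalid.

No — vertex 3 appears in no bag.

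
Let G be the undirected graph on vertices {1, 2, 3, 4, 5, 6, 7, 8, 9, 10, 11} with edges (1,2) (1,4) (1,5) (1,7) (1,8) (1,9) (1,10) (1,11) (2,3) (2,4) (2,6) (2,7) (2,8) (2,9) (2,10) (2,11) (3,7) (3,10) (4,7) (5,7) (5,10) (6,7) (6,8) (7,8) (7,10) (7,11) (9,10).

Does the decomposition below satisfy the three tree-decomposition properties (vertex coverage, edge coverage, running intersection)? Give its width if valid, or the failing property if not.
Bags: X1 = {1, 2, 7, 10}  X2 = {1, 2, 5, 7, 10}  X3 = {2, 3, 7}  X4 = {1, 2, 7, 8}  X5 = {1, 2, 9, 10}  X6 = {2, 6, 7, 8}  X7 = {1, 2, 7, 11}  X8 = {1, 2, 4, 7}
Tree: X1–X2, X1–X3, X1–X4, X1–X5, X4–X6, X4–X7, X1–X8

No — edge (10,3) lies in no bag.

A tree decomposition must satisfy three properties: every vertex lies in some bag; for every edge, both endpoints lie together in some bag; and for every vertex, the bags containing it form a connected subtree. Here edge (10,3) lies in no bag, so the decomposition is invalid.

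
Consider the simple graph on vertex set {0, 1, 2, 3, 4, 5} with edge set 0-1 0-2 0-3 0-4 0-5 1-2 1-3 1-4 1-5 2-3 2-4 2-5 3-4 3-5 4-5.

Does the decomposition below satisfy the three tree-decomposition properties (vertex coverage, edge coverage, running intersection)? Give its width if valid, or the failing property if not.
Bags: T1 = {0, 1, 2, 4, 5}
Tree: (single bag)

A tree decomposition must satisfy three properties: every vertex lies in some bag; for every edge, both endpoints lie together in some bag; and for every vertex, the bags containing it form a connected subtree. Here vertex 3 appears in no bag, so the decomposition is invalid.

No — vertex 3 appears in no bag.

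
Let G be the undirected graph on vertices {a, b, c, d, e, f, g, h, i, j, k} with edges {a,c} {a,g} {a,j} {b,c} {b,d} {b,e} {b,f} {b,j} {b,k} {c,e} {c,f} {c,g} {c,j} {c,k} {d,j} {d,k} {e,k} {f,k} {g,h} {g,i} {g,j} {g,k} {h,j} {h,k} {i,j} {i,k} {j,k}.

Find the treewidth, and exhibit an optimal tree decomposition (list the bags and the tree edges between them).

Treewidth 3.
One optimal decomposition is:
Bags: B1 = {a, c, g, j}  B2 = {c, g, j, k}  B3 = {g, i, j, k}  B4 = {b, c, j, k}  B5 = {g, h, j, k}  B6 = {b, d, j, k}  B7 = {b, c, f, k}  B8 = {b, c, e, k}
Tree: B1–B2, B2–B3, B2–B4, B2–B5, B4–B6, B4–B7, B4–B8

The largest bag has 4 vertices, giving width 3; this decomposition certifies tw(G) ≤ 3. Conversely, {a, c, g, j} is a clique of size 4, and the vertices of any clique must share a bag in every tree decomposition; so some bag has ≥ 4 vertices and tw(G) ≥ 3. Combining the bounds, tw(G) = 3.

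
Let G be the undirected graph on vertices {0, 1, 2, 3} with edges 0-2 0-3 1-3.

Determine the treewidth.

A width-1 tree decomposition is:
Bags: B1 = {1, 3}  B2 = {0, 3}  B3 = {0, 2}
Tree: B1–B2, B2–B3
The largest bag has 2 vertices, giving width 1; this decomposition certifies tw(G) ≤ 1. Since G has at least one edge (e.g. 1–3), it is not an edgeless graph, so tw(G) ≥ 1. Combining the bounds, tw(G) = 1.

1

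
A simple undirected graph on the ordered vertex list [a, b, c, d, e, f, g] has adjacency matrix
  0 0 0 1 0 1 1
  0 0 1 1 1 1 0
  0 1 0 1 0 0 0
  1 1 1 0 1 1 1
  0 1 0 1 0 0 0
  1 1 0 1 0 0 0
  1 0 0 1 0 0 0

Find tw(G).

2

A width-2 tree decomposition is:
Bags: B1 = {b, d, f}  B2 = {a, d, f}  B3 = {a, d, g}  B4 = {b, c, d}  B5 = {b, d, e}
Tree: B1–B2, B2–B3, B1–B4, B4–B5
Each bag holds 3 vertices, so the decomposition has width 2, which upper-bounds the treewidth. On the other hand G contains the 3-clique {a, d, g}. A clique must lie in a single bag of any decomposition, so no decomposition can have width below 2. The upper and lower bounds meet at 2, so that is the treewidth.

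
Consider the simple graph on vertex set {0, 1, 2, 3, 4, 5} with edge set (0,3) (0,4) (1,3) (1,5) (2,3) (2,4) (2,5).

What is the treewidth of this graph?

2

A width-2 tree decomposition is:
Bags: B1 = {0, 2, 4}  B2 = {0, 2, 3}  B3 = {2, 3, 5}  B4 = {1, 3, 5}
Tree: B1–B2, B2–B3, B3–B4
Each bag holds 3 vertices, so the decomposition has width 2, which upper-bounds the treewidth. Since 4–0–3–2–4 is a cycle in G, G is not acyclic. Forests are exactly the graphs of treewidth ≤ 1, so tw(G) ≥ 2. Therefore the treewidth is 2.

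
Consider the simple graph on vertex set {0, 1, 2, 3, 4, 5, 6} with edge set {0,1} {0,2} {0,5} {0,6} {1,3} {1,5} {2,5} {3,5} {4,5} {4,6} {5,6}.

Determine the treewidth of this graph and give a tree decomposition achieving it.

Treewidth 2.
One such decomposition:
Bags: B1 = {0, 1, 5}  B2 = {1, 3, 5}  B3 = {0, 2, 5}  B4 = {0, 5, 6}  B5 = {4, 5, 6}
Tree: B1–B2, B1–B3, B3–B4, B4–B5

Each bag holds 3 vertices, so the decomposition has width 2, which upper-bounds the treewidth. On the other hand G contains the 3-clique {0, 1, 5}. A clique must lie in a single bag of any decomposition, so no decomposition can have width below 2. Therefore the treewidth is 2.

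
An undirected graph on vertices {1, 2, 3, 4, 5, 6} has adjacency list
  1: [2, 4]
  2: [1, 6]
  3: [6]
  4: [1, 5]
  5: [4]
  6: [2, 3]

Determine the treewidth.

1

A width-1 tree decomposition is:
Bags: B1 = {3, 6}  B2 = {2, 6}  B3 = {1, 2}  B4 = {1, 4}  B5 = {4, 5}
Tree: B1–B2, B2–B3, B3–B4, B4–B5
The largest bag has 2 vertices, giving width 1; this decomposition certifies tw(G) ≤ 1. G has an edge, so its treewidth is at least 1. Hence tw(G) = 1 exactly.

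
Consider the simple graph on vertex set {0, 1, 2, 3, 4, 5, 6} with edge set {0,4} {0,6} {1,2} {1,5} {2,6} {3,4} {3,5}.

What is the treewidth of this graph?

2

A width-2 tree decomposition is:
Bags: B1 = {1, 2, 6}  B2 = {1, 5, 6}  B3 = {3, 5, 6}  B4 = {3, 4, 6}  B5 = {0, 4, 6}
Tree: B1–B2, B2–B3, B3–B4, B4–B5
The largest bag has 3 vertices, giving width 2; this decomposition certifies tw(G) ≤ 2. The edges 6–2–1–5–3–4–0–6 form a cycle, so G is not a tree and its treewidth is at least 2. Therefore the treewidth is 2.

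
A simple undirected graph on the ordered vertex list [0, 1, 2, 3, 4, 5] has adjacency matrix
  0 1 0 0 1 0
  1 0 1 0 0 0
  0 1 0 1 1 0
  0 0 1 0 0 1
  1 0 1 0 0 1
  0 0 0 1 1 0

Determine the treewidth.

2

A width-2 tree decomposition is:
Bags: B1 = {2, 3, 5}  B2 = {2, 4, 5}  B3 = {1, 2, 4}  B4 = {0, 1, 4}
Tree: B1–B2, B2–B3, B3–B4
Each bag holds 3 vertices, so the decomposition has width 2, which upper-bounds the treewidth. The edges 3–5–4–2–3 form a cycle, so G is not a tree and its treewidth is at least 2. The upper and lower bounds meet at 2, so that is the treewidth.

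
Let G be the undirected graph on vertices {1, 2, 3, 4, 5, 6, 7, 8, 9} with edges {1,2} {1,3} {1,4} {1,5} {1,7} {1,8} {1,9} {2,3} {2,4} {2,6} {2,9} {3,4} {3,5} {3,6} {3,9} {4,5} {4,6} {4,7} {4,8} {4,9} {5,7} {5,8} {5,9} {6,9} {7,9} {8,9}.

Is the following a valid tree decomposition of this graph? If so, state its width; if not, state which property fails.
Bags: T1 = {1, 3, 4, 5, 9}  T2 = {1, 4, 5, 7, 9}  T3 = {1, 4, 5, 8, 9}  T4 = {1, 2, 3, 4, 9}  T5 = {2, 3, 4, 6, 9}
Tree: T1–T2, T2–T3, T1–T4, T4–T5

Yes; width 4.

Vertex coverage: the bags together contain {1, 2, 3, 4, 5, 6, 7, 8, 9}, the full vertex set. Edge coverage: each edge of G has both endpoints in at least one bag. Running intersection: for every vertex, the bags containing it form a connected subtree. All three properties hold, so this is a valid tree decomposition of width max|bag| − 1 = 4, and hence tw(G) ≤ 4.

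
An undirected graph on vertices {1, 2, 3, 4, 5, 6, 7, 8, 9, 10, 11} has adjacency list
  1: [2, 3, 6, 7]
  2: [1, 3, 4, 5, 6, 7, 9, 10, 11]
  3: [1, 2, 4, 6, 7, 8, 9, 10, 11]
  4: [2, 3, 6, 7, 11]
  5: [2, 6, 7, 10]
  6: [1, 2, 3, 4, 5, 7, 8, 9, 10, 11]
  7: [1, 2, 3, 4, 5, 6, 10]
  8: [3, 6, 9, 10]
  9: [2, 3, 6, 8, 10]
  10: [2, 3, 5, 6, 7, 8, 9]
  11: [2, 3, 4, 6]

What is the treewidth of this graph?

4

A width-4 tree decomposition is:
Bags: B1 = {2, 3, 4, 6, 11}  B2 = {2, 3, 4, 6, 7}  B3 = {2, 3, 6, 7, 10}  B4 = {2, 5, 6, 7, 10}  B5 = {2, 3, 6, 9, 10}  B6 = {3, 6, 8, 9, 10}  B7 = {1, 2, 3, 6, 7}
Tree: B1–B2, B2–B3, B3–B4, B3–B5, B5–B6, B3–B7
Each bag holds 5 vertices, so the decomposition has width 4, which upper-bounds the treewidth. For the lower bound, the 5 vertices {3, 6, 8, 9, 10} are pairwise adjacent, and any tree decomposition puts a clique entirely inside one bag — forcing width ≥ 4. The upper and lower bounds meet at 4, so that is the treewidth.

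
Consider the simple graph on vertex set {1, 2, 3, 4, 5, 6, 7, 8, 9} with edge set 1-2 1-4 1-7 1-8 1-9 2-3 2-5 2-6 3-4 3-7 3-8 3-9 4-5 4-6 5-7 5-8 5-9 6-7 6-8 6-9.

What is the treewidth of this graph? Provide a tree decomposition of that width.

Treewidth 4.
One optimal decomposition is:
Bags: B1 = {1, 3, 5, 6, 8}  B2 = {1, 3, 4, 5, 6}  B3 = {1, 3, 5, 6, 9}  B4 = {1, 2, 3, 5, 6}  B5 = {1, 3, 5, 6, 7}
Tree: B1–B2, B2–B3, B3–B4, B4–B5

Every bag has size at most 5, so the width is 5 − 1 = 4 and tw(G) ≤ 4. For the lower bound: the 5 vertex sets {6,8}, {1,4}, {5,9}, {3}, {2} are disjoint, each induces a connected subgraph, and every pair is joined by at least one edge of G. Contracting each set to a single vertex therefore yields K_{5} as a minor, and since treewidth is minor-monotone, tw(G) ≥ tw(K_{5}) = 4. The upper and lower bounds meet at 4, so that is the treewidth.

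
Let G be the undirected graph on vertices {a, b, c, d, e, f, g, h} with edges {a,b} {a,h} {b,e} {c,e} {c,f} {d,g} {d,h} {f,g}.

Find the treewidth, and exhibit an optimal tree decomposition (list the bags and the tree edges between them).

Each bag holds 3 vertices, so the decomposition has width 2, which upper-bounds the treewidth. For the lower bound, G contains the cycle h–a–b–e–c–f–g–d–h, so G is not a forest; only forests have treewidth ≤ 1, hence tw(G) ≥ 2. Combining the bounds, tw(G) = 2.

Treewidth 2.
One such decomposition:
Bags: B1 = {a, b, h}  B2 = {b, e, h}  B3 = {c, e, h}  B4 = {c, f, h}  B5 = {f, g, h}  B6 = {d, g, h}
Tree: B1–B2, B2–B3, B3–B4, B4–B5, B5–B6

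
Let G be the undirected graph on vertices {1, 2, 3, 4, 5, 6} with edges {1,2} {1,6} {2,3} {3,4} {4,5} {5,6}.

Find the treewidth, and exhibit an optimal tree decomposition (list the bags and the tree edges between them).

Each bag holds 3 vertices, so the decomposition has width 2, which upper-bounds the treewidth. The edges 5–4–3–2–1–6–5 form a cycle, so G is not a tree and its treewidth is at least 2. Hence tw(G) = 2 exactly.

Treewidth 2.
Bags: B1 = {3, 4, 5}  B2 = {2, 3, 5}  B3 = {1, 2, 5}  B4 = {1, 5, 6}
Tree: B1–B2, B2–B3, B3–B4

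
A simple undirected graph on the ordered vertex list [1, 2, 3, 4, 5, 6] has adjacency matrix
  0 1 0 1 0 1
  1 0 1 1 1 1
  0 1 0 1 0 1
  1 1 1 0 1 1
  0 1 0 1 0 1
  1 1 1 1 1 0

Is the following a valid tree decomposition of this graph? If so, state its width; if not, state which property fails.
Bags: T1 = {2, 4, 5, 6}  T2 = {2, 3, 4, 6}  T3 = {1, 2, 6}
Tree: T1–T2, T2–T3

A tree decomposition must satisfy three properties: every vertex lies in some bag; for every edge, both endpoints lie together in some bag; and for every vertex, the bags containing it form a connected subtree. Here edge (4,1) lies in no bag, so the decomposition is invalid.

No — edge (4,1) lies in no bag.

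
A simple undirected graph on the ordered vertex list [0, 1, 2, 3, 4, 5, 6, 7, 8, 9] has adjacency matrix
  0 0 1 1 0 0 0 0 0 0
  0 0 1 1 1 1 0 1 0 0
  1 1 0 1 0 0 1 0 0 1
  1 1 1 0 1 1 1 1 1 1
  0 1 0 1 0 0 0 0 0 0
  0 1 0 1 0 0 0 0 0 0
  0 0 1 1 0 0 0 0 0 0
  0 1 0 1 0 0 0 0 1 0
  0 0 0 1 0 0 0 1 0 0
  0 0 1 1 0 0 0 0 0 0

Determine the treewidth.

A width-2 tree decomposition is:
Bags: B1 = {2, 3, 6}  B2 = {1, 2, 3}  B3 = {1, 3, 7}  B4 = {2, 3, 9}  B5 = {1, 3, 4}  B6 = {3, 7, 8}  B7 = {0, 2, 3}  B8 = {1, 3, 5}
Tree: B1–B2, B2–B3, B1–B4, B3–B5, B3–B6, B2–B7, B5–B8
Each bag holds 3 vertices, so the decomposition has width 2, which upper-bounds the treewidth. For the lower bound, the 3 vertices {0, 2, 3} are pairwise adjacent, and any tree decomposition puts a clique entirely inside one bag — forcing width ≥ 2. The upper and lower bounds meet at 2, so that is the treewidth.

2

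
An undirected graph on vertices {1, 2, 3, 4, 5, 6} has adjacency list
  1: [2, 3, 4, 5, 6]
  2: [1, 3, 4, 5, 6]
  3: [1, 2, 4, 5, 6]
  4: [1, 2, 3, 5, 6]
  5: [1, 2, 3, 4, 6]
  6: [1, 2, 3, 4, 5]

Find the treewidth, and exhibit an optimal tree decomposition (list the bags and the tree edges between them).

Treewidth 5.
One optimal decomposition is:
Bags: B1 = {1, 2, 3, 4, 5, 6}
Tree: (single bag)

A single bag containing all 6 vertices is trivially a valid decomposition of width 5. On the other hand G contains the 6-clique {1, 2, 3, 4, 5, 6}. A clique must lie in a single bag of any decomposition, so no decomposition can have width below 5. Hence tw(G) = 5 exactly.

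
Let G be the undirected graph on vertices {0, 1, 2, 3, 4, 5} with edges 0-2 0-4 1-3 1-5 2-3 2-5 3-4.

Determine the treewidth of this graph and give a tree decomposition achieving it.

Every bag has size at most 3, so the width is 3 − 1 = 2 and tw(G) ≤ 2. Since 1–5–2–3–1 is a cycle in G, G is not acyclic. Forests are exactly the graphs of treewidth ≤ 1, so tw(G) ≥ 2. Hence tw(G) = 2 exactly.

Treewidth 2.
One optimal decomposition is:
Bags: B1 = {1, 3, 5}  B2 = {2, 3, 5}  B3 = {2, 3, 4}  B4 = {0, 2, 4}
Tree: B1–B2, B2–B3, B3–B4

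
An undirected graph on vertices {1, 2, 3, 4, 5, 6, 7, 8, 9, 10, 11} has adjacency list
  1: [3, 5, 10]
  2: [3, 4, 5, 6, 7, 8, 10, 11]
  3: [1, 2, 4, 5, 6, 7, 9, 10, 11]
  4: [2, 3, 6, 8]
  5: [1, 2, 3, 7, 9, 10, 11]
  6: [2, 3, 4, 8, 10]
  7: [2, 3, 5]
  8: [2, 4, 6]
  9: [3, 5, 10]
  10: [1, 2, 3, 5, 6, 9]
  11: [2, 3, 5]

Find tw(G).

A width-3 tree decomposition is:
Bags: B1 = {2, 3, 5, 10}  B2 = {2, 3, 6, 10}  B3 = {2, 3, 5, 11}  B4 = {3, 5, 9, 10}  B5 = {2, 3, 4, 6}  B6 = {2, 3, 5, 7}  B7 = {1, 3, 5, 10}  B8 = {2, 4, 6, 8}
Tree: B1–B2, B1–B3, B1–B4, B2–B5, B1–B6, B4–B7, B5–B8
The largest bag has 4 vertices, giving width 3; this decomposition certifies tw(G) ≤ 3. For the lower bound, the 4 vertices {2, 4, 6, 8} are pairwise adjacent, and any tree decomposition puts a clique entirely inside one bag — forcing width ≥ 3. Combining the bounds, tw(G) = 3.

3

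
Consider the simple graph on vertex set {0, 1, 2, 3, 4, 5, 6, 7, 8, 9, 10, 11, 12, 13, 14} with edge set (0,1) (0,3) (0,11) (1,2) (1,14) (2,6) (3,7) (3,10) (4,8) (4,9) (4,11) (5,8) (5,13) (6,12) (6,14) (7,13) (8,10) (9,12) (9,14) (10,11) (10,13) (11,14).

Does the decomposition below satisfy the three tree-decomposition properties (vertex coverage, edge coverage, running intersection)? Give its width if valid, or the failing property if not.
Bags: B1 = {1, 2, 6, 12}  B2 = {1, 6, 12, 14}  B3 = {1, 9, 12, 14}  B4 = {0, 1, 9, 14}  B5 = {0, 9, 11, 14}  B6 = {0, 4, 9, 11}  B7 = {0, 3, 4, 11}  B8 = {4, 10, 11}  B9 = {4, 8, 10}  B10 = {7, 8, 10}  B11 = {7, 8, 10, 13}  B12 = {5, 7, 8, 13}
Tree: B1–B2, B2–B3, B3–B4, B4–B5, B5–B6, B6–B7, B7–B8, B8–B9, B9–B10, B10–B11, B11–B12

A tree decomposition must satisfy three properties: every vertex lies in some bag; for every edge, both endpoints lie together in some bag; and for every vertex, the bags containing it form a connected subtree. Here edge (3,10) lies in no bag, so the decomposition is invalid.

No — edge (3,10) lies in no bag.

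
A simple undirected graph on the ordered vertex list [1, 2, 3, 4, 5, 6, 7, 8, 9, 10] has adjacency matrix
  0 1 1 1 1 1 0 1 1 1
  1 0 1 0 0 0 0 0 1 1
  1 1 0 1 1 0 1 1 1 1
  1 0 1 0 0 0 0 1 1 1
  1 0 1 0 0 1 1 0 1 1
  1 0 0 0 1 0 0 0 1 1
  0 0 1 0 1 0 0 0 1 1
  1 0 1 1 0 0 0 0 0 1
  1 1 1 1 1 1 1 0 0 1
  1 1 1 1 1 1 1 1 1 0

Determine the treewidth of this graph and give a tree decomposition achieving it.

Treewidth 4.
One such decomposition:
Bags: B1 = {1, 5, 6, 9, 10}  B2 = {1, 3, 5, 9, 10}  B3 = {1, 3, 4, 9, 10}  B4 = {1, 2, 3, 9, 10}  B5 = {3, 5, 7, 9, 10}  B6 = {1, 3, 4, 8, 10}
Tree: B1–B2, B2–B3, B3–B4, B2–B5, B3–B6

Each bag holds 5 vertices, so the decomposition has width 4, which upper-bounds the treewidth. For the lower bound, the 5 vertices {1, 3, 4, 8, 10} are pairwise adjacent, and any tree decomposition puts a clique entirely inside one bag — forcing width ≥ 4. Therefore the treewidth is 4.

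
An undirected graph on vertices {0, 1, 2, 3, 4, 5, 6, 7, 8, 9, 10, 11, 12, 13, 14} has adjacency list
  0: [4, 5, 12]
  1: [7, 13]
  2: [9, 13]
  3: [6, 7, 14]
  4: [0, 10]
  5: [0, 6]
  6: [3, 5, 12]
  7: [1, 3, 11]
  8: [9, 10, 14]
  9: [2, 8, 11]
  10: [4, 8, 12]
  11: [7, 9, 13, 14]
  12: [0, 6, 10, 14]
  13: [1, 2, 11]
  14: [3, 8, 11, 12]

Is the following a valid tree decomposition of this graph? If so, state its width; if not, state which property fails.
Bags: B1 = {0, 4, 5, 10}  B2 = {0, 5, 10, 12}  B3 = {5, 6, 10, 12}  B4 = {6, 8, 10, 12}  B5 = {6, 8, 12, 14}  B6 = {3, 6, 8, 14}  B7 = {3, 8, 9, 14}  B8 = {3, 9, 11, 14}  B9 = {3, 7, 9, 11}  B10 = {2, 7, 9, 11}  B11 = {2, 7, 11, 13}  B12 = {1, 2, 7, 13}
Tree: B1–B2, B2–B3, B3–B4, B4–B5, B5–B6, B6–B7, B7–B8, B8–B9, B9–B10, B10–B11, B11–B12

Yes; width 3.

Every vertex of G appears in some bag (union = {0, 1, 2, 3, 4, 5, 6, 7, 8, 9, 10, 11, 12, 13, 14}); every edge is covered by a bag; and for each vertex v the set of bags containing v is connected in the bag tree. The decomposition is therefore valid. The largest bag has 4 vertices, so the width is 3.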